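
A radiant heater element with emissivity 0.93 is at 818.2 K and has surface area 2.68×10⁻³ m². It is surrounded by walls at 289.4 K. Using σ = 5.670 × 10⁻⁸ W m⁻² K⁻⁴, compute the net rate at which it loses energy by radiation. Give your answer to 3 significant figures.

Area A = 2.68×10⁻³ m².
Net radiated power P_net = εσA(T⁴ − T₀⁴) = 0.93×5.670×10⁻⁸×2.68×10⁻³×(818.2⁴ − 289.4⁴).
T⁴ − T₀⁴ = 4.48165×10¹¹ − 7.01446×10⁹ = 4.41151×10¹¹ K⁴, so P_net = 62.3 W.

Net loss ≈ 62.3 W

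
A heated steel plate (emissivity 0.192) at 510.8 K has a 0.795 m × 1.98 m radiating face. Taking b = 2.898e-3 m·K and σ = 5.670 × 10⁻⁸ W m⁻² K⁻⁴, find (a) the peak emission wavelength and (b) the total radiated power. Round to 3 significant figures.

λ_max ≈ 5.67 μm; P ≈ 1.17×10³ W

(a) λ_max = b/T = 2.898×10⁻³/510.8 = 5.673×10⁻⁶ m = 5.67 μm.
Area A = 0.795 × 1.98 = 1.5741 m².
(b) P = εσAT⁴ = 0.192×5.670×10⁻⁸×1.5741×(510.8)⁴ = 1.17×10³ W.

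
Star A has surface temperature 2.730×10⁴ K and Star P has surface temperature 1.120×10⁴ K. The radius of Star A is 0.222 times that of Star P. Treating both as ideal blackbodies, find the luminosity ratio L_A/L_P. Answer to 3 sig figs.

L_A/L_P ≈ 1.74

L ∝ R²T⁴, so L_A/L_P = (R_A/R_P)²(T_A/T_P)⁴ = (0.222)² × (2.730×10⁴/1.120×10⁴)⁴ = 0.049284 × 35.3003 = 1.74.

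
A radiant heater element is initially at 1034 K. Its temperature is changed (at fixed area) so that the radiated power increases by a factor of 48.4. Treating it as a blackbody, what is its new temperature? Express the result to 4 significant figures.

T₂ ≈ 2727 K

P ∝ T⁴, so T₂/T₁ = (P₂/P₁)^(1/4) = (48.4)^(1/4) = 2.63761.
T₂ = 1034 × 2.63761 = 2727 K.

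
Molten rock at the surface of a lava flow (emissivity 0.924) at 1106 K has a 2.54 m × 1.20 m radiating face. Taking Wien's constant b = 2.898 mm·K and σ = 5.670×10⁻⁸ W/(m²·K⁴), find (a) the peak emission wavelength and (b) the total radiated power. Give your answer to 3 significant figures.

λ_max ≈ 2.62 μm; P ≈ 2.39×10⁵ W

(a) λ_max = b/T = 2.898×10⁻³/1106 = 2.620×10⁻⁶ m = 2.62 μm.
Area A = 2.54 × 1.20 = 3.048 m².
(b) P = εσAT⁴ = 0.924×5.670×10⁻⁸×3.048×(1106)⁴ = 2.39×10⁵ W.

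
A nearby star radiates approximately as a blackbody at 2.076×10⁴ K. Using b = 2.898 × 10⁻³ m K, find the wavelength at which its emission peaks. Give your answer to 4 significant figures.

Wien's displacement law: λ_max = b/T = (2.898×10⁻³ m·K)/(2.076×10⁴ K) = 1.3960×10⁻⁷ m.
That is 139.6 nm, in the ultraviolet range.

λ_max ≈ 139.6 nm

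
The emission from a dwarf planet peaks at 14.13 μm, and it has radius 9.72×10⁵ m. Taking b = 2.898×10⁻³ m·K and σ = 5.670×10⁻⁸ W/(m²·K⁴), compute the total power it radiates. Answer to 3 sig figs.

Wien's law: T = b/λ_max = 2.898×10⁻³/1.413×10⁻⁵ = 205.096 K.
Surface area A = 4πR² = 4π(9.72×10⁵ m)² = 1.18725×10¹³ m².
Then P = σAT⁴ = 5.670×10⁻⁸×1.18725×10¹³×(205.096)⁴ = 1.19×10¹⁵ W.

P ≈ 1.19×10¹⁵ W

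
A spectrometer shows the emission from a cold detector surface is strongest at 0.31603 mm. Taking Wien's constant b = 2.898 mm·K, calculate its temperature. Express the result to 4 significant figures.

T ≈ 9.170 K

Wien's law gives T = b/λ_max = (2.898×10⁻³ m·K)/(3.1603×10⁻⁴ m) = 9.170 K.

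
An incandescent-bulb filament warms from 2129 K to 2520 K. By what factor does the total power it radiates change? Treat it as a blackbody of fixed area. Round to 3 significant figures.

P₂/P₁ ≈ 1.96

P ∝ T⁴, so P₂/P₁ = (T₂/T₁)⁴ = (2520/2129)⁴ = (1.18365)⁴ = 1.96.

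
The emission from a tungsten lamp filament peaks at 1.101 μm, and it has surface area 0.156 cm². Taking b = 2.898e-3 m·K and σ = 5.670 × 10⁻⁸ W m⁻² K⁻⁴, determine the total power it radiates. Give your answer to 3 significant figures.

Wien's law: T = b/λ_max = 2.898×10⁻³/1.101×10⁻⁶ = 2632.15 K.
Area A = 0.156 cm² = 1.56×10⁻⁵ m².
Then P = σAT⁴ = 5.670×10⁻⁸×1.56×10⁻⁵×(2632.15)⁴ = 42.5 W.

P ≈ 42.5 W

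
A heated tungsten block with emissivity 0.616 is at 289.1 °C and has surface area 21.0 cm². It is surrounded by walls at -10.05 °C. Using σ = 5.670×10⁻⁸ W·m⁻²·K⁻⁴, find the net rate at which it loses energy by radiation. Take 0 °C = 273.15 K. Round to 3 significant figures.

T = 289.1 °C + 273.15 = 562.25 K.
Surroundings: T = -10.05 °C + 273.15 = 263.10 K.
Area A = 21.0 cm² = 2.10×10⁻³ m².
Net radiated power P_net = εσA(T⁴ − T₀⁴) = 0.616×5.670×10⁻⁸×2.10×10⁻³×(562.25⁴ − 263.10⁴).
T⁴ − T₀⁴ = 9.99351×10¹⁰ − 4.79163×10⁹ = 9.51435×10¹⁰ K⁴, so P_net = 6.98 W.

Net loss ≈ 6.98 W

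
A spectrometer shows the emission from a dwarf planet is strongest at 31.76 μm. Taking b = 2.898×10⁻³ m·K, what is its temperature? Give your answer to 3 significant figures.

Wien's law gives T = b/λ_max = (2.898×10⁻³ m·K)/(3.176×10⁻⁵ m) = 91.2 K.

T ≈ 91.2 K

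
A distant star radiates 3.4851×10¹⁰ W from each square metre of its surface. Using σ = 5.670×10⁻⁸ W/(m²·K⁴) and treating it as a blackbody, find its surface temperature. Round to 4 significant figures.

T ≈ 2.800×10⁴ K

I = σT⁴, so T = (I/σ)^(1/4) = (3.4851×10¹⁰/(5.670×10⁻⁸))^(1/4) = 2.800×10⁴ K.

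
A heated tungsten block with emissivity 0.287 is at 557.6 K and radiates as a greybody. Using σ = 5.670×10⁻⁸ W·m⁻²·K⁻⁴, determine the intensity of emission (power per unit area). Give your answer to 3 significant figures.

Stefan–Boltzmann: I = εσT⁴ = 0.287 × 5.670×10⁻⁸ × (557.6)⁴ = 1.57×10³ W/m².

I ≈ 1.57×10³ W/m²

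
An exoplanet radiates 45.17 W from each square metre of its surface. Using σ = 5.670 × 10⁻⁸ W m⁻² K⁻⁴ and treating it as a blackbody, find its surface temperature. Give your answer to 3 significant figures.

I = σT⁴, so T = (I/σ)^(1/4) = (45.17/(5.670×10⁻⁸))^(1/4) = 168 K.

T ≈ 168 K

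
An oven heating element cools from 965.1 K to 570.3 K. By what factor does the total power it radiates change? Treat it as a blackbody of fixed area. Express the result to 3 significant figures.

P₂/P₁ ≈ 0.122

P ∝ T⁴, so P₂/P₁ = (T₂/T₁)⁴ = (570.3/965.1)⁴ = (0.590923)⁴ = 0.122.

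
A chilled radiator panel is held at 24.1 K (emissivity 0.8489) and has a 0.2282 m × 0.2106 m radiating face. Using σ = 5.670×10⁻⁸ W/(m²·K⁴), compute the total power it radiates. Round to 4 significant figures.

Area A = 0.2282 × 0.2106 = 0.0480589 m².
P = εσAT⁴ = 0.8489 × 5.670×10⁻⁸ × 0.0480589 × (24.1)⁴ = 7.803×10⁻⁴ W.

P ≈ 7.803×10⁻⁴ W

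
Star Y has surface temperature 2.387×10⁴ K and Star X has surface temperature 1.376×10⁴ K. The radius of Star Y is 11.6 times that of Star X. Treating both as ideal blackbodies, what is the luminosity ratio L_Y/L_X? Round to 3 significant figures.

L ∝ R²T⁴, so L_Y/L_X = (R_Y/R_X)²(T_Y/T_X)⁴ = (11.6)² × (2.387×10⁴/1.376×10⁴)⁴ = 134.56 × 9.05599 = 1.22×10³.

L_Y/L_X ≈ 1.22×10³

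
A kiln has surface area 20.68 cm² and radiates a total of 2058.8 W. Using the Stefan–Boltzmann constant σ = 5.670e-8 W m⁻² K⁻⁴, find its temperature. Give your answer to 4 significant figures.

T ≈ 2047 K

Area A = 20.68 cm² = 2.068×10⁻³ m².
P = σAT⁴ ⇒ T = (P/(σA))^(1/4) = (2058.8/(5.670×10⁻⁸×2.068×10⁻³))^(1/4) = 2047 K.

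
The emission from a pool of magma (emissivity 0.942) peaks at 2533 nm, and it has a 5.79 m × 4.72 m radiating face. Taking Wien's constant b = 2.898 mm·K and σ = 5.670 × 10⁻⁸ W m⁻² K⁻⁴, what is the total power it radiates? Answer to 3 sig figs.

Wien's law: T = b/λ_max = 2.898×10⁻³/2.533×10⁻⁶ = 1144.10 K.
Area A = 5.79 × 4.72 = 27.3288 m².
Then P = εσAT⁴ = 0.942×5.670×10⁻⁸×27.3288×(1144.10)⁴ = 2.50×10⁶ W.

P ≈ 2.50×10⁶ W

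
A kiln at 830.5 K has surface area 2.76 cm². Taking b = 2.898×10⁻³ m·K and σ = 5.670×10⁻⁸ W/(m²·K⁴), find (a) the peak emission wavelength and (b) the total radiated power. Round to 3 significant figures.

(a) λ_max = b/T = 2.898×10⁻³/830.5 = 3.489×10⁻⁶ m = 3.49 μm.
Area A = 2.76 cm² = 2.76×10⁻⁴ m².
(b) P = σAT⁴ = 5.670×10⁻⁸×2.76×10⁻⁴×(830.5)⁴ = 7.44 W.

λ_max ≈ 3.49 μm; P ≈ 7.44 W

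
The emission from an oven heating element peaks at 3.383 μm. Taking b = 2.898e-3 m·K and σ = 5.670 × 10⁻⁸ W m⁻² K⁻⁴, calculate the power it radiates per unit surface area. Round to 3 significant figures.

Wien's law: T = b/λ_max = 2.898×10⁻³/3.383×10⁻⁶ = 856.636 K.
Then I = σT⁴ = 5.670×10⁻⁸×(856.636)⁴ = 3.05×10⁴ W/m².

I ≈ 3.05×10⁴ W/m²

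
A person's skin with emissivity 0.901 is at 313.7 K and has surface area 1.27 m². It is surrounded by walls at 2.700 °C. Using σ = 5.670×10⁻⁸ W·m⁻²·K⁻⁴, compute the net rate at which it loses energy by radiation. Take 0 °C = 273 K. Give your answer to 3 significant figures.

Surroundings: T = 2.700 °C + 273 = 275.700 K.
Area A = 1.27 m².
Net radiated power P_net = εσA(T⁴ − T₀⁴) = 0.901×5.670×10⁻⁸×1.27×(313.7⁴ − 275.700⁴).
T⁴ − T₀⁴ = 9.68407×10⁹ − 5.77759×10⁹ = 3.90648×10⁹ K⁴, so P_net = 253 W.

Net loss ≈ 253 W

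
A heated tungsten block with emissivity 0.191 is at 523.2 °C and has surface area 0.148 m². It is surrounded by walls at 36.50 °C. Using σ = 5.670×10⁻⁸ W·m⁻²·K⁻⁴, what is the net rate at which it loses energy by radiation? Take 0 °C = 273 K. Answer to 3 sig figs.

Net loss ≈ 629 W

T = 523.2 °C + 273 = 796.2 K.
Surroundings: T = 36.50 °C + 273 = 309.50 K.
Area A = 0.148 m².
Net radiated power P_net = εσA(T⁴ − T₀⁴) = 0.191×5.670×10⁻⁸×0.148×(796.2⁴ − 309.50⁴).
T⁴ − T₀⁴ = 4.01873×10¹¹ − 9.17577×10⁹ = 3.92697×10¹¹ K⁴, so P_net = 629 W.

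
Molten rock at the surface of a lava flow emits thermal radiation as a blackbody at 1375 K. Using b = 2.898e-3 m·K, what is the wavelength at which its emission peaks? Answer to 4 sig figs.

λ_max ≈ 2.108 μm

Wien's displacement law: λ_max = b/T = (2.898×10⁻³ m·K)/(1375 K) = 2.1076×10⁻⁶ m.
That is 2.108 μm, in the infrared range.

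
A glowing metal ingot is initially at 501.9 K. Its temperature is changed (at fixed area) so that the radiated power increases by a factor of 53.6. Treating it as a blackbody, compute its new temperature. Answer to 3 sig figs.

T₂ ≈ 1.36×10³ K

P ∝ T⁴, so T₂/T₁ = (P₂/P₁)^(1/4) = (53.6)^(1/4) = 2.70577.
T₂ = 501.9 × 2.70577 = 1.36×10³ K.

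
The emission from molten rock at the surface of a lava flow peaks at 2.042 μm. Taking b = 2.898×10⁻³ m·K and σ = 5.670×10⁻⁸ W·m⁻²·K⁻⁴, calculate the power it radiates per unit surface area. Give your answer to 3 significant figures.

I ≈ 2.30×10⁵ W/m²

Wien's law: T = b/λ_max = 2.898×10⁻³/2.042×10⁻⁶ = 1419.20 K.
Then I = σT⁴ = 5.670×10⁻⁸×(1419.20)⁴ = 2.30×10⁵ W/m².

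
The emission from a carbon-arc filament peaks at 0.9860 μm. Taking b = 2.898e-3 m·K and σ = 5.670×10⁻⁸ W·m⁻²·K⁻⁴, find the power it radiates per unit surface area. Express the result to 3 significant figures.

I ≈ 4.23×10⁶ W/m²

Wien's law: T = b/λ_max = 2.898×10⁻³/9.860×10⁻⁷ = 2939.15 K.
Then I = σT⁴ = 5.670×10⁻⁸×(2939.15)⁴ = 4.23×10⁶ W/m².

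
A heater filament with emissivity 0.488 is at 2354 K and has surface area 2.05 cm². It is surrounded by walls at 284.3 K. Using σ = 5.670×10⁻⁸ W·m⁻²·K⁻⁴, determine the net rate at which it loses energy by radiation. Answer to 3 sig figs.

Area A = 2.05 cm² = 2.05×10⁻⁴ m².
Net radiated power P_net = εσA(T⁴ − T₀⁴) = 0.488×5.670×10⁻⁸×2.05×10⁻⁴×(2354⁴ − 284.3⁴).
T⁴ − T₀⁴ = 3.07062×10¹³ − 6.53292×10⁹ = 3.06997×10¹³ K⁴, so P_net = 174 W.

Net loss ≈ 174 W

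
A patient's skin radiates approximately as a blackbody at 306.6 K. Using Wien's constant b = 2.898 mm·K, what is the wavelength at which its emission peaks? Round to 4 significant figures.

λ_max ≈ 9.452 μm

Wien's displacement law: λ_max = b/T = (2.898×10⁻³ m·K)/(306.6 K) = 9.4521×10⁻⁶ m.
That is 9.452 μm, in the infrared range.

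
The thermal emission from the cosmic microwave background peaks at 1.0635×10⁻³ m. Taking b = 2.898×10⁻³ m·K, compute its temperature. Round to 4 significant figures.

T ≈ 2.725 K

Wien's law gives T = b/λ_max = (2.898×10⁻³ m·K)/(1.0635×10⁻³ m) = 2.725 K.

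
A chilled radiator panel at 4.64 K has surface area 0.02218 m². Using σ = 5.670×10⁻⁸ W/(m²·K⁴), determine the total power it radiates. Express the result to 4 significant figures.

Area A = 0.02218 m².
P = σAT⁴ = 5.670×10⁻⁸ × 0.02218 × (4.64)⁴ = 5.829×10⁻⁷ W.

P ≈ 5.829×10⁻⁷ W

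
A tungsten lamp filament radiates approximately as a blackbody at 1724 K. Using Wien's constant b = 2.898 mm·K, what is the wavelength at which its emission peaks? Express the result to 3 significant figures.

λ_max ≈ 1.68 μm

Wien's displacement law: λ_max = b/T = (2.898×10⁻³ m·K)/(1724 K) = 1.681×10⁻⁶ m.
That is 1.68 μm, in the infrared range.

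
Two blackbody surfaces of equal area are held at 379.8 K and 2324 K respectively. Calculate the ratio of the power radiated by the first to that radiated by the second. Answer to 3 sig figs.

P₁/P₂ ≈ 7.13×10⁻⁴

With equal areas, P₁/P₂ = (T₁/T₂)⁴ = (379.8/2324)⁴ = 7.13×10⁻⁴.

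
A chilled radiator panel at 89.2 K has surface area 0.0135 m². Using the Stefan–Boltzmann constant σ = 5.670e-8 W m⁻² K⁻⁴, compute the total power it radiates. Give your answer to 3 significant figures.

P ≈ 0.0485 W

Area A = 0.0135 m².
P = σAT⁴ = 5.670×10⁻⁸ × 0.0135 × (89.2)⁴ = 0.0485 W.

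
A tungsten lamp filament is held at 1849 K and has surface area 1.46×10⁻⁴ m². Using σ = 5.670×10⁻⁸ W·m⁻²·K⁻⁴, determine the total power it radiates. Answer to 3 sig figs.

P ≈ 96.8 W

Area A = 1.46×10⁻⁴ m².
P = σAT⁴ = 5.670×10⁻⁸ × 1.46×10⁻⁴ × (1849)⁴ = 96.8 W.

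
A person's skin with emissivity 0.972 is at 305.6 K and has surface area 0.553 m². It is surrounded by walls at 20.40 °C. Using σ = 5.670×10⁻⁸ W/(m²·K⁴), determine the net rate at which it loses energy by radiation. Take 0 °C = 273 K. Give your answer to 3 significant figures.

Net loss ≈ 40.0 W

Surroundings: T = 20.40 °C + 273 = 293.40 K.
Area A = 0.553 m².
Net radiated power P_net = εσA(T⁴ − T₀⁴) = 0.972×5.670×10⁻⁸×0.553×(305.6⁴ − 293.40⁴).
T⁴ − T₀⁴ = 8.72195×10⁹ − 7.41038×10⁹ = 1.31157×10⁹ K⁴, so P_net = 40.0 W.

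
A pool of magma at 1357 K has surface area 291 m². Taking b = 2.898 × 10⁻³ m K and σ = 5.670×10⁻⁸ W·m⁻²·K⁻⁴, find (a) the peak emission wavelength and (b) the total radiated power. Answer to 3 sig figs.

(a) λ_max = b/T = 2.898×10⁻³/1357 = 2.136×10⁻⁶ m = 2.14 μm.
Area A = 291 m².
(b) P = σAT⁴ = 5.670×10⁻⁸×291×(1357)⁴ = 5.59×10⁷ W.

λ_max ≈ 2.14 μm; P ≈ 5.59×10⁷ W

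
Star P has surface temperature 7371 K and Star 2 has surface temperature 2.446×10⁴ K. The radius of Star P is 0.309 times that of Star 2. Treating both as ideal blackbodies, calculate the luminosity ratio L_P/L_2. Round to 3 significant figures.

L_P/L_2 ≈ 7.87×10⁻⁴

L ∝ R²T⁴, so L_P/L_2 = (R_P/R_2)²(T_P/T_2)⁴ = (0.309)² × (7371/2.446×10⁴)⁴ = 0.095481 × 8.24669×10⁻³ = 7.87×10⁻⁴.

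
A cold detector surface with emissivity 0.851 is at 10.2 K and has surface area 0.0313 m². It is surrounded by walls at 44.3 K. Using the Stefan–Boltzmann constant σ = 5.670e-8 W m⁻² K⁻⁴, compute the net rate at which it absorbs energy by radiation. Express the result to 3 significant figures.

Net gain ≈ 5.80×10⁻³ W

Area A = 0.0313 m².
Net radiated power P_net = εσA(T⁴ − T₀⁴) = 0.851×5.670×10⁻⁸×0.0313×(10.2⁴ − 44.3⁴).
T⁴ − T₀⁴ = 10824.3 − 3.85137×10⁶ = -3.84055×10⁶ K⁴, so P_net = -5.80×10⁻³ W — negative, meaning a net gain of 5.80×10⁻³ W.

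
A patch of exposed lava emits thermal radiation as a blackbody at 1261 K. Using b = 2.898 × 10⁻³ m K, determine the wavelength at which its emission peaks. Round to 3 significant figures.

λ_max ≈ 2.30×10³ nm

Wien's displacement law: λ_max = b/T = (2.898×10⁻³ m·K)/(1261 K) = 2.298×10⁻⁶ m.
That is 2.30×10³ nm, in the infrared range.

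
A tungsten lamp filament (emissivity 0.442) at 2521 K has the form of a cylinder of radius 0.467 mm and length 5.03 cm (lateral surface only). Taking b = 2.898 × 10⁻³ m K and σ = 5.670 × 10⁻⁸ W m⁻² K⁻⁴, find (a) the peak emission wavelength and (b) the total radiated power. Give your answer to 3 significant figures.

λ_max ≈ 1.15×10³ nm; P ≈ 149 W

(a) λ_max = b/T = 2.898×10⁻³/2521 = 1.150×10⁻⁶ m = 1.15×10³ nm.
Lateral area A = 2πrL = 2π×4.67×10⁻⁴×0.0503 = 1.47593×10⁻⁴ m².
(b) P = εσAT⁴ = 0.442×5.670×10⁻⁸×1.47593×10⁻⁴×(2521)⁴ = 149 W.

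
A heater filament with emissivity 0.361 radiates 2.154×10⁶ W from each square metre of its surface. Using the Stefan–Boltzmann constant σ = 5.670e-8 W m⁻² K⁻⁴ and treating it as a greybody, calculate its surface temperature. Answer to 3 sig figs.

T ≈ 3.20×10³ K

I = εσT⁴, so T = (I/εσ)^(1/4) = (2.154×10⁶/(0.361×5.670×10⁻⁸))^(1/4) = 3.20×10³ K.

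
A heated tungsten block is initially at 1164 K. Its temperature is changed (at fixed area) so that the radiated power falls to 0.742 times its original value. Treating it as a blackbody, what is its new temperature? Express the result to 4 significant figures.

T₂ ≈ 1080 K

P ∝ T⁴, so T₂/T₁ = (P₂/P₁)^(1/4) = (0.742)^(1/4) = 0.928113.
T₂ = 1164 × 0.928113 = 1080 K.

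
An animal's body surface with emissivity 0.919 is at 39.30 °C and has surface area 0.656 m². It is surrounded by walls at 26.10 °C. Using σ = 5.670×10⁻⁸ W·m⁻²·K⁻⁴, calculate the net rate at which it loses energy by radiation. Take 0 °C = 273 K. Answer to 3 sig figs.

T = 39.30 °C + 273 = 312.30 K.
Surroundings: T = 26.10 °C + 273 = 299.10 K.
Area A = 0.656 m².
Net radiated power P_net = εσA(T⁴ − T₀⁴) = 0.919×5.670×10⁻⁸×0.656×(312.30⁴ − 299.10⁴).
T⁴ − T₀⁴ = 9.51235×10⁹ − 8.00324×10⁹ = 1.50911×10⁹ K⁴, so P_net = 51.6 W.

Net loss ≈ 51.6 W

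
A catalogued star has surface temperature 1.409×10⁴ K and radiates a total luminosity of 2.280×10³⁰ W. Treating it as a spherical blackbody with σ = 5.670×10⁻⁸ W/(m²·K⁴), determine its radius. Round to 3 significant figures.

L = 4πR²σT⁴ ⇒ R = √(L/(4πσT⁴)).
σT⁴ = 2.23474×10⁹ W/m², so R = √(2.280×10³⁰/(4π×2.23474×10⁹)) = 9.01×10⁹ m.

R ≈ 9.01×10⁹ m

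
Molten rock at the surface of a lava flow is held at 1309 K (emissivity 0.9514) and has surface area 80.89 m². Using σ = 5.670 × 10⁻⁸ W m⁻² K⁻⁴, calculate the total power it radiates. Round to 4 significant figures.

Area A = 80.89 m².
P = εσAT⁴ = 0.9514 × 5.670×10⁻⁸ × 80.89 × (1309)⁴ = 1.281×10⁷ W.

P ≈ 1.281×10⁷ W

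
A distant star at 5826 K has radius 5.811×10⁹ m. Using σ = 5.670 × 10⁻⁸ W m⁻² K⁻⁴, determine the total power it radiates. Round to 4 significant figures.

Surface area A = 4πR² = 4π(5.811×10⁹ m)² = 4.24338×10²⁰ m².
P = σAT⁴ = 5.670×10⁻⁸ × 4.24338×10²⁰ × (5826)⁴ = 2.772×10²⁸ W.

P ≈ 2.772×10²⁸ W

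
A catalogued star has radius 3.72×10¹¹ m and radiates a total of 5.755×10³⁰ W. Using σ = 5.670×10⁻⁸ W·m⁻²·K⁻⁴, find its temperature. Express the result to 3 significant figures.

Surface area A = 4πR² = 4π(3.72×10¹¹ m)² = 1.73898×10²⁴ m².
P = σAT⁴ ⇒ T = (P/(σA))^(1/4) = (5.755×10³⁰/(5.670×10⁻⁸×1.73898×10²⁴))^(1/4) = 2.76×10³ K.

T ≈ 2.76×10³ K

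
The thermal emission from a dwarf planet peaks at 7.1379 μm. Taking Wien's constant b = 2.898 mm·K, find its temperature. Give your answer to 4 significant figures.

Wien's law gives T = b/λ_max = (2.898×10⁻³ m·K)/(7.1379×10⁻⁶ m) = 406.0 K.

T ≈ 406.0 K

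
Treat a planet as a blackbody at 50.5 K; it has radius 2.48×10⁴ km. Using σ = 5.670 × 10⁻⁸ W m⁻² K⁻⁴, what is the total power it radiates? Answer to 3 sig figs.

P ≈ 2.85×10¹⁵ W

Surface area A = 4πR² = 4π(2.48×10⁷ m)² = 7.72882×10¹⁵ m².
P = σAT⁴ = 5.670×10⁻⁸ × 7.72882×10¹⁵ × (50.5)⁴ = 2.85×10¹⁵ W.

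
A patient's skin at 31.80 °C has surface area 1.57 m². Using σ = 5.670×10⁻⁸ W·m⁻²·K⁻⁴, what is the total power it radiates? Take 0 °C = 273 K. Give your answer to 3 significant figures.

T = 31.80 °C + 273 = 304.80 K.
Area A = 1.57 m².
P = σAT⁴ = 5.670×10⁻⁸ × 1.57 × (304.80)⁴ = 768 W.

P ≈ 768 W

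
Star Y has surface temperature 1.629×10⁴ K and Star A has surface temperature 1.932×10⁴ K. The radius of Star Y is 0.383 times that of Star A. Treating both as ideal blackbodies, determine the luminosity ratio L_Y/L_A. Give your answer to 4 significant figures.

L_Y/L_A ≈ 0.07414

L ∝ R²T⁴, so L_Y/L_A = (R_Y/R_A)²(T_Y/T_A)⁴ = (0.383)² × (1.629×10⁴/1.932×10⁴)⁴ = 0.146689 × 0.505424 = 0.07414.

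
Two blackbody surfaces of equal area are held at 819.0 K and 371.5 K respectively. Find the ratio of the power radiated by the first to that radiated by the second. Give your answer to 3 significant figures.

With equal areas, P₁/P₂ = (T₁/T₂)⁴ = (819.0/371.5)⁴ = 23.6.

P₁/P₂ ≈ 23.6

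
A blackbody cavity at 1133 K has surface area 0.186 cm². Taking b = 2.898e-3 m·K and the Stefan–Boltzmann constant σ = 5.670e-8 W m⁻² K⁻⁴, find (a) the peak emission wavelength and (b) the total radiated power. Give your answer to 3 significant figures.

λ_max ≈ 2.56×10³ nm; P ≈ 1.74 W

(a) λ_max = b/T = 2.898×10⁻³/1133 = 2.558×10⁻⁶ m = 2.56×10³ nm.
Area A = 0.186 cm² = 1.86×10⁻⁵ m².
(b) P = σAT⁴ = 5.670×10⁻⁸×1.86×10⁻⁵×(1133)⁴ = 1.74 W.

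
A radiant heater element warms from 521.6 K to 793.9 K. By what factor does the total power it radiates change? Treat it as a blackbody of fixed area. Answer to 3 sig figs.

P₂/P₁ ≈ 5.37

P ∝ T⁴, so P₂/P₁ = (T₂/T₁)⁴ = (793.9/521.6)⁴ = (1.52205)⁴ = 5.37.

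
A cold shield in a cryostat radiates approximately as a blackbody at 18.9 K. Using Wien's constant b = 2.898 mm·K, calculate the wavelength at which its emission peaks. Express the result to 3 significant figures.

Wien's displacement law: λ_max = b/T = (2.898×10⁻³ m·K)/(18.9 K) = 1.533×10⁻⁴ m.
That is 1.53×10⁻⁴ m, in the infrared range.

λ_max ≈ 1.53×10⁻⁴ m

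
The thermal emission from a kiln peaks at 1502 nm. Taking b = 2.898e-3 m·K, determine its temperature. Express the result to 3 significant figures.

Wien's law gives T = b/λ_max = (2.898×10⁻³ m·K)/(1.502×10⁻⁶ m) = 1.93×10³ K.

T ≈ 1.93×10³ K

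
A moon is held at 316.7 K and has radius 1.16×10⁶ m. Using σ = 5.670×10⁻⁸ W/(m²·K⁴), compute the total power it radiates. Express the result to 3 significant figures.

P ≈ 9.64×10¹⁵ W

Surface area A = 4πR² = 4π(1.16×10⁶ m)² = 1.69093×10¹³ m².
P = σAT⁴ = 5.670×10⁻⁸ × 1.69093×10¹³ × (316.7)⁴ = 9.64×10¹⁵ W.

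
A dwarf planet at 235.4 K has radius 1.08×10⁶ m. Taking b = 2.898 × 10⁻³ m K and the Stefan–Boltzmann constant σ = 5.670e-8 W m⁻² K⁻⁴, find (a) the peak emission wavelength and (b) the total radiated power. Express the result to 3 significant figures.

λ_max ≈ 12.3 μm; P ≈ 2.55×10¹⁵ W

(a) λ_max = b/T = 2.898×10⁻³/235.4 = 1.231×10⁻⁵ m = 12.3 μm.
Surface area A = 4πR² = 4π(1.08×10⁶ m)² = 1.46574×10¹³ m².
(b) P = σAT⁴ = 5.670×10⁻⁸×1.46574×10¹³×(235.4)⁴ = 2.55×10¹⁵ W.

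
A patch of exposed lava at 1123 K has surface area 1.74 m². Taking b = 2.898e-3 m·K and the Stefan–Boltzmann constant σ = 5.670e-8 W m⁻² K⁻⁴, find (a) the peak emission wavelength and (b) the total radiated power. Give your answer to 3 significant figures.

(a) λ_max = b/T = 2.898×10⁻³/1123 = 2.581×10⁻⁶ m = 2.58×10³ nm.
Area A = 1.74 m².
(b) P = σAT⁴ = 5.670×10⁻⁸×1.74×(1123)⁴ = 1.57×10⁵ W.

λ_max ≈ 2.58×10³ nm; P ≈ 1.57×10⁵ W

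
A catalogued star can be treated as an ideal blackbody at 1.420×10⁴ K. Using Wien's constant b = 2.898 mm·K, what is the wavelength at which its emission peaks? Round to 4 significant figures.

λ_max ≈ 204.1 nm

Wien's displacement law: λ_max = b/T = (2.898×10⁻³ m·K)/(1.420×10⁴ K) = 2.0408×10⁻⁷ m.
That is 204.1 nm, in the ultraviolet range.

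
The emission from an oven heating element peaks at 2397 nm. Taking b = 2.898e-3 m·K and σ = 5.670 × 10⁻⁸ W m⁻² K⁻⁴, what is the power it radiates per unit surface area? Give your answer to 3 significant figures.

I ≈ 1.21×10⁵ W/m²

Wien's law: T = b/λ_max = 2.898×10⁻³/2.397×10⁻⁶ = 1209.01 K.
Then I = σT⁴ = 5.670×10⁻⁸×(1209.01)⁴ = 1.21×10⁵ W/m².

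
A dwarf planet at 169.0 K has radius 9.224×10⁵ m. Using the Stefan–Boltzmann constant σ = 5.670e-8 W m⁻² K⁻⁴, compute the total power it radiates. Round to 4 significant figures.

P ≈ 4.945×10¹⁴ W

Surface area A = 4πR² = 4π(9.224×10⁵ m)² = 1.06917×10¹³ m².
P = σAT⁴ = 5.670×10⁻⁸ × 1.06917×10¹³ × (169.0)⁴ = 4.945×10¹⁴ W.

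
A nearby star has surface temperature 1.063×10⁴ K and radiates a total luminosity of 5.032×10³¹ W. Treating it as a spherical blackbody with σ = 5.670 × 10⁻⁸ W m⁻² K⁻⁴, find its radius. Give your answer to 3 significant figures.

L = 4πR²σT⁴ ⇒ R = √(L/(4πσT⁴)).
σT⁴ = 7.23963×10⁸ W/m², so R = √(5.032×10³¹/(4π×7.23963×10⁸)) = 7.44×10¹⁰ m.

R ≈ 7.44×10¹⁰ m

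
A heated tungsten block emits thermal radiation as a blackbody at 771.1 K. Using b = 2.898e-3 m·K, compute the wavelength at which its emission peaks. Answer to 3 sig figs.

Wien's displacement law: λ_max = b/T = (2.898×10⁻³ m·K)/(771.1 K) = 3.758×10⁻⁶ m.
That is 3.76 μm, in the infrared range.

λ_max ≈ 3.76 μm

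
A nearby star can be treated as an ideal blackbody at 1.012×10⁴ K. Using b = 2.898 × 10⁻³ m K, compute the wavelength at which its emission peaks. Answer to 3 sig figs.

Wien's displacement law: λ_max = b/T = (2.898×10⁻³ m·K)/(1.012×10⁴ K) = 2.864×10⁻⁷ m.
That is 286 nm, in the ultraviolet range.

λ_max ≈ 286 nm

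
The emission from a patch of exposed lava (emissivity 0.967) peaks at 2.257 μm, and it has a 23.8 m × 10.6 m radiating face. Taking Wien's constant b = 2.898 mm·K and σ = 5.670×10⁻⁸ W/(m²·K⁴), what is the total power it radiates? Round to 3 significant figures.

Wien's law: T = b/λ_max = 2.898×10⁻³/2.257×10⁻⁶ = 1284.01 K.
Area A = 23.8 × 10.6 = 252.28 m².
Then P = εσAT⁴ = 0.967×5.670×10⁻⁸×252.28×(1284.01)⁴ = 3.76×10⁷ W.

P ≈ 3.76×10⁷ W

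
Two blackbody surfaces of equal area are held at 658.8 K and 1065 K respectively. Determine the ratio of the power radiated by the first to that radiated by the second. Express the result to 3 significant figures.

With equal areas, P₁/P₂ = (T₁/T₂)⁴ = (658.8/1065)⁴ = 0.146.

P₁/P₂ ≈ 0.146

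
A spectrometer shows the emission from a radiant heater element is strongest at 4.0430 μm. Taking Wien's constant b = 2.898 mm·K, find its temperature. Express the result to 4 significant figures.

Wien's law gives T = b/λ_max = (2.898×10⁻³ m·K)/(4.0430×10⁻⁶ m) = 716.8 K.

T ≈ 716.8 K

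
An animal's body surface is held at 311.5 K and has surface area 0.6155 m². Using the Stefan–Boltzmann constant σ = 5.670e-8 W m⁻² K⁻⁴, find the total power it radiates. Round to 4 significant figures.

P ≈ 328.6 W

Area A = 0.6155 m².
P = σAT⁴ = 5.670×10⁻⁸ × 0.6155 × (311.5)⁴ = 328.6 W.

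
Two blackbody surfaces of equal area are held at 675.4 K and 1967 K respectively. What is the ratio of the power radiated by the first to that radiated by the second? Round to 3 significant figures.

P₁/P₂ ≈ 0.0139

With equal areas, P₁/P₂ = (T₁/T₂)⁴ = (675.4/1967)⁴ = 0.0139.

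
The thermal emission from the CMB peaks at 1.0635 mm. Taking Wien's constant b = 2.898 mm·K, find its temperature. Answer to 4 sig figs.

T ≈ 2.725 K

Wien's law gives T = b/λ_max = (2.898×10⁻³ m·K)/(1.0635×10⁻³ m) = 2.725 K.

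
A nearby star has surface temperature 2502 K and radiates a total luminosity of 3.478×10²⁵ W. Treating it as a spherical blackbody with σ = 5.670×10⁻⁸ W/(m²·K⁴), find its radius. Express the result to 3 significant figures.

L = 4πR²σT⁴ ⇒ R = √(L/(4πσT⁴)).
σT⁴ = 2.22194×10⁶ W/m², so R = √(3.478×10²⁵/(4π×2.22194×10⁶)) = 1.12×10⁹ m.

R ≈ 1.12×10⁹ m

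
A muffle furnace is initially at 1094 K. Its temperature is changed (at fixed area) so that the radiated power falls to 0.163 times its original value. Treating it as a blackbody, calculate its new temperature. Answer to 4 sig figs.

P ∝ T⁴, so T₂/T₁ = (P₂/P₁)^(1/4) = (0.163)^(1/4) = 0.635400.
T₂ = 1094 × 0.635400 = 695.1 K.

T₂ ≈ 695.1 K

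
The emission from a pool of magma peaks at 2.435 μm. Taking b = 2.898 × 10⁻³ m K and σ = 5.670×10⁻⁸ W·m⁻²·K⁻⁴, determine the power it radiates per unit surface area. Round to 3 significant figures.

Wien's law: T = b/λ_max = 2.898×10⁻³/2.435×10⁻⁶ = 1190.14 K.
Then I = σT⁴ = 5.670×10⁻⁸×(1190.14)⁴ = 1.14×10⁵ W/m².

I ≈ 1.14×10⁵ W/m²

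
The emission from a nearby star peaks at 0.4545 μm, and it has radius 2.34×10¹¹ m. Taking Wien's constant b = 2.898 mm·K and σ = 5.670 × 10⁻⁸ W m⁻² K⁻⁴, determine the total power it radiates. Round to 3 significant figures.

P ≈ 6.45×10³¹ W

Wien's law: T = b/λ_max = 2.898×10⁻³/4.545×10⁻⁷ = 6376.24 K.
Surface area A = 4πR² = 4π(2.34×10¹¹ m)² = 6.88084×10²³ m².
Then P = σAT⁴ = 5.670×10⁻⁸×6.88084×10²³×(6376.24)⁴ = 6.45×10³¹ W.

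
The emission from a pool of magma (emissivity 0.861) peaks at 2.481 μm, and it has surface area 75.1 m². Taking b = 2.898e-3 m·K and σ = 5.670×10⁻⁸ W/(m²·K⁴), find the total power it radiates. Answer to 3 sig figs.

P ≈ 6.83×10⁶ W

Wien's law: T = b/λ_max = 2.898×10⁻³/2.481×10⁻⁶ = 1168.08 K.
Area A = 75.1 m².
Then P = εσAT⁴ = 0.861×5.670×10⁻⁸×75.1×(1168.08)⁴ = 6.83×10⁶ W.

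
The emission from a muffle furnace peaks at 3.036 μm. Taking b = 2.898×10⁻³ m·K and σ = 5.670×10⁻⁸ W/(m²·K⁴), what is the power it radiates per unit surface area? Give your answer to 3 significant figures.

I ≈ 4.71×10⁴ W/m²

Wien's law: T = b/λ_max = 2.898×10⁻³/3.036×10⁻⁶ = 954.545 K.
Then I = σT⁴ = 5.670×10⁻⁸×(954.545)⁴ = 4.71×10⁴ W/m².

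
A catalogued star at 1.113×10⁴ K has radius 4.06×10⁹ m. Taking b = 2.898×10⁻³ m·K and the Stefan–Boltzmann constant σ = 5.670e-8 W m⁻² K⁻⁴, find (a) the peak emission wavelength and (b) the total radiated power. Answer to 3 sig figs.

(a) λ_max = b/T = 2.898×10⁻³/1.113×10⁴ = 2.604×10⁻⁷ m = 260 nm.
Surface area A = 4πR² = 4π(4.06×10⁹ m)² = 2.07139×10²⁰ m².
(b) P = σAT⁴ = 5.670×10⁻⁸×2.07139×10²⁰×(1.113×10⁴)⁴ = 1.80×10²⁹ W.

λ_max ≈ 260 nm; P ≈ 1.80×10²⁹ W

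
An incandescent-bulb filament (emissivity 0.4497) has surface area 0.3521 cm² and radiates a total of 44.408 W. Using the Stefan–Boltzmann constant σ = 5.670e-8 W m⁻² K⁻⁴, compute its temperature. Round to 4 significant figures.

Area A = 0.3521 cm² = 3.521×10⁻⁵ m².
P = εσAT⁴ ⇒ T = (P/(εσA))^(1/4) = (44.408/(0.4497×5.670×10⁻⁸×3.521×10⁻⁵))^(1/4) = 2652 K.

T ≈ 2652 K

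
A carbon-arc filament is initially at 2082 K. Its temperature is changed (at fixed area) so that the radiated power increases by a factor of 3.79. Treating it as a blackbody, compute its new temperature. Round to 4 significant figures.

P ∝ T⁴, so T₂/T₁ = (P₂/P₁)^(1/4) = (3.79)^(1/4) = 1.39527.
T₂ = 2082 × 1.39527 = 2905 K.

T₂ ≈ 2905 K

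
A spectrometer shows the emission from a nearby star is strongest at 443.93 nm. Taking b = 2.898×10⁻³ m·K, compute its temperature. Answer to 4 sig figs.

Wien's law gives T = b/λ_max = (2.898×10⁻³ m·K)/(4.4393×10⁻⁷ m) = 6528 K.

T ≈ 6528 K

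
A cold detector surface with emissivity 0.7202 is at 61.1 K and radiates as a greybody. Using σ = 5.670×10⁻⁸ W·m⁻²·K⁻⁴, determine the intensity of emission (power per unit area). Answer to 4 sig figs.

Stefan–Boltzmann: I = εσT⁴ = 0.7202 × 5.670×10⁻⁸ × (61.1)⁴ = 0.5691 W/m².

I ≈ 0.5691 W/m²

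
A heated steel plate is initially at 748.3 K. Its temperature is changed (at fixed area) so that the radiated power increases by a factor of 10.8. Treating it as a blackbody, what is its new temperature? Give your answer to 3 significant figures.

P ∝ T⁴, so T₂/T₁ = (P₂/P₁)^(1/4) = (10.8)^(1/4) = 1.81283.
T₂ = 748.3 × 1.81283 = 1.36×10³ K.

T₂ ≈ 1.36×10³ K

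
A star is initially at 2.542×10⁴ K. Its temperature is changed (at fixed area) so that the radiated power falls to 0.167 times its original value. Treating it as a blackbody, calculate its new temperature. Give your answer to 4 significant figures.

P ∝ T⁴, so T₂/T₁ = (P₂/P₁)^(1/4) = (0.167)^(1/4) = 0.639262.
T₂ = 2.542×10⁴ × 0.639262 = 1.625×10⁴ K.

T₂ ≈ 1.625×10⁴ K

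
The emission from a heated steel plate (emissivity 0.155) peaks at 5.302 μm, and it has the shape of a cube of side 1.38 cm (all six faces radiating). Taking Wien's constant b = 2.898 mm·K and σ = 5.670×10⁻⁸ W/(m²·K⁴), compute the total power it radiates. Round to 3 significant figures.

Wien's law: T = b/λ_max = 2.898×10⁻³/5.302×10⁻⁶ = 546.586 K.
Area A = 6s² = 6×(0.0138 m)² = 1.14264×10⁻³ m².
Then P = εσAT⁴ = 0.155×5.670×10⁻⁸×1.14264×10⁻³×(546.586)⁴ = 0.896 W.

P ≈ 0.896 W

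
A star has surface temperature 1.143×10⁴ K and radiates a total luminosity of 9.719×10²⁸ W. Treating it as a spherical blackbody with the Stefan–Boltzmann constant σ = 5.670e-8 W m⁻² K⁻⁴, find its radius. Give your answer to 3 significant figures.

L = 4πR²σT⁴ ⇒ R = √(L/(4πσT⁴)).
σT⁴ = 9.67761×10⁸ W/m², so R = √(9.719×10²⁸/(4π×9.67761×10⁸)) = 2.83×10⁹ m.

R ≈ 2.83×10⁹ m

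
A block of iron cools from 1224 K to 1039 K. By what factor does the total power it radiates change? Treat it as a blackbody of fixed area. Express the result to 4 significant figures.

P₂/P₁ ≈ 0.5192

P ∝ T⁴, so P₂/P₁ = (T₂/T₁)⁴ = (1039/1224)⁴ = (0.848856)⁴ = 0.5192.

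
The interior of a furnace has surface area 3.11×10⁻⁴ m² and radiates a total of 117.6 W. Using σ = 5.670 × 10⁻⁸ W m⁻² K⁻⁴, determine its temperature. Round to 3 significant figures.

T ≈ 1.61×10³ K

Area A = 3.11×10⁻⁴ m².
P = σAT⁴ ⇒ T = (P/(σA))^(1/4) = (117.6/(5.670×10⁻⁸×3.11×10⁻⁴))^(1/4) = 1.61×10³ K.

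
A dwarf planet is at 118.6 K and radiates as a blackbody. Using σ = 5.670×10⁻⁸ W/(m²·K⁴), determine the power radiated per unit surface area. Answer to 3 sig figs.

I ≈ 11.2 W/m²

Stefan–Boltzmann: I = σT⁴ = 5.670×10⁻⁸ × (118.6)⁴ = 11.2 W/m².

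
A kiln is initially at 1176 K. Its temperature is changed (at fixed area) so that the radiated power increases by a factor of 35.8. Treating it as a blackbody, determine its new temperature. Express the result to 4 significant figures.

T₂ ≈ 2877 K

P ∝ T⁴, so T₂/T₁ = (P₂/P₁)^(1/4) = (35.8)^(1/4) = 2.44608.
T₂ = 1176 × 2.44608 = 2877 K.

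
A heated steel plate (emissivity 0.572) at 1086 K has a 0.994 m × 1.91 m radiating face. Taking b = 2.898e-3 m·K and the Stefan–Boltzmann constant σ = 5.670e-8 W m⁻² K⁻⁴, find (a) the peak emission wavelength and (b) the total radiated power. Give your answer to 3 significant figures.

λ_max ≈ 2.67×10³ nm; P ≈ 8.56×10⁴ W

(a) λ_max = b/T = 2.898×10⁻³/1086 = 2.669×10⁻⁶ m = 2.67×10³ nm.
Area A = 0.994 × 1.91 = 1.89854 m².
(b) P = εσAT⁴ = 0.572×5.670×10⁻⁸×1.89854×(1086)⁴ = 8.56×10⁴ W.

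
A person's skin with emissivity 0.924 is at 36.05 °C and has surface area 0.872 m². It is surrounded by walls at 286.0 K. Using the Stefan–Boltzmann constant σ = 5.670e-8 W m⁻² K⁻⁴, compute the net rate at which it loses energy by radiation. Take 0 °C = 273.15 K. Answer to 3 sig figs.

Net loss ≈ 112 W

T = 36.05 °C + 273.15 = 309.20 K.
Area A = 0.872 m².
Net radiated power P_net = εσA(T⁴ − T₀⁴) = 0.924×5.670×10⁻⁸×0.872×(309.20⁴ − 286.0⁴).
T⁴ − T₀⁴ = 9.14025×10⁹ − 6.69059×10⁹ = 2.44966×10⁹ K⁴, so P_net = 112 W.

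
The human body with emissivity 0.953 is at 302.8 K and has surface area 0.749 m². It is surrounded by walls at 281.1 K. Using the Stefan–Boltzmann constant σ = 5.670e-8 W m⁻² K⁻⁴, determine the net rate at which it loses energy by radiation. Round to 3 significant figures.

Area A = 0.749 m².
Net radiated power P_net = εσA(T⁴ − T₀⁴) = 0.953×5.670×10⁻⁸×0.749×(302.8⁴ − 281.1⁴).
T⁴ − T₀⁴ = 8.40666×10⁹ − 6.24372×10⁹ = 2.16294×10⁹ K⁴, so P_net = 87.5 W.

Net loss ≈ 87.5 W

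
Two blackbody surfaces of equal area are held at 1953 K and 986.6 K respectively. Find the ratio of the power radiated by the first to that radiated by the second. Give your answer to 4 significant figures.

P₁/P₂ ≈ 15.35

With equal areas, P₁/P₂ = (T₁/T₂)⁴ = (1953/986.6)⁴ = 15.35.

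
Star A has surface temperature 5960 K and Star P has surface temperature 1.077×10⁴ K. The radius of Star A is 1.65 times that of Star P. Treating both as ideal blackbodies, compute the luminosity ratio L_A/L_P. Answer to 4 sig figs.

L_A/L_P ≈ 0.2553

L ∝ R²T⁴, so L_A/L_P = (R_A/R_P)²(T_A/T_P)⁴ = (1.65)² × (5960/1.077×10⁴)⁴ = 2.7225 × 0.0937826 = 0.2553.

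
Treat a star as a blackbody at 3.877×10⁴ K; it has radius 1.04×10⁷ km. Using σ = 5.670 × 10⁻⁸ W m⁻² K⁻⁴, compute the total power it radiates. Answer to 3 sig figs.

P ≈ 1.74×10³² W

Surface area A = 4πR² = 4π(1.04×10¹⁰ m)² = 1.35918×10²¹ m².
P = σAT⁴ = 5.670×10⁻⁸ × 1.35918×10²¹ × (3.877×10⁴)⁴ = 1.74×10³² W.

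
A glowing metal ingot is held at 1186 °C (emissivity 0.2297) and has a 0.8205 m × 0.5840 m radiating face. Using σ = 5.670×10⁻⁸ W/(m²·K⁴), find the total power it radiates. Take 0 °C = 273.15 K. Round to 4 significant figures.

T = 1186 °C + 273.15 = 1459.15 K.
Area A = 0.8205 × 0.5840 = 0.479172 m².
P = εσAT⁴ = 0.2297 × 5.670×10⁻⁸ × 0.479172 × (1459.15)⁴ = 2.829×10⁴ W.

P ≈ 2.829×10⁴ W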